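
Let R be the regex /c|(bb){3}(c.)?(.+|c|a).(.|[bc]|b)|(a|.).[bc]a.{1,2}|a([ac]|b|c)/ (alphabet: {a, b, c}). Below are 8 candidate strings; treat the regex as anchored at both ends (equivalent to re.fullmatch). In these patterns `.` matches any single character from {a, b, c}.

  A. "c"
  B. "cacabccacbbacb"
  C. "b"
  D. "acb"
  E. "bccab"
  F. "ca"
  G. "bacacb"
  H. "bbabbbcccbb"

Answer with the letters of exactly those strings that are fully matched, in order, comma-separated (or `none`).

A. "c" → match
B → no match
C. "b" → no match
D. "acb" → no match
E. "bccab" → match
F. "ca" → no match
G. "bacacb" → match
H. "bbabbbcccbb" → no match

A, E, G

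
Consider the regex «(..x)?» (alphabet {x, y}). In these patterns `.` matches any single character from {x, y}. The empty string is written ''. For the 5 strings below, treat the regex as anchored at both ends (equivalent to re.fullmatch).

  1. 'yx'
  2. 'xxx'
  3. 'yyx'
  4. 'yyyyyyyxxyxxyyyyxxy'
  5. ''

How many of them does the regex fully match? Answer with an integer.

3

1. 'yx' → no match
2. 'xxx' → match
3. 'yyx' → match
4 → no match
5. '' → match
Total matched: 3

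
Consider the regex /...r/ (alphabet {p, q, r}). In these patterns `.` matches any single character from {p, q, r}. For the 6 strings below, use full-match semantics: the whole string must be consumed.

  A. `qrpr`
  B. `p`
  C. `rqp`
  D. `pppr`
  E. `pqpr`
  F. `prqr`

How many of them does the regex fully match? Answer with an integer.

A → match
B → no match — must end with `r`
C → no match — must end with `r`
D → match
E → match
F → match
Total matched: 4

4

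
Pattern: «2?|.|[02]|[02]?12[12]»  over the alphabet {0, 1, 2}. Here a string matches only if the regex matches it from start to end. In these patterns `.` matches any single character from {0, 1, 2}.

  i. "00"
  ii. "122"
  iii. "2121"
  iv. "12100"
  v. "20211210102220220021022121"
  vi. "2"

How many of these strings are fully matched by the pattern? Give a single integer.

i → no match
ii → match
iii → match
iv → no match
v → no match
vi → match
Total matched: 3

3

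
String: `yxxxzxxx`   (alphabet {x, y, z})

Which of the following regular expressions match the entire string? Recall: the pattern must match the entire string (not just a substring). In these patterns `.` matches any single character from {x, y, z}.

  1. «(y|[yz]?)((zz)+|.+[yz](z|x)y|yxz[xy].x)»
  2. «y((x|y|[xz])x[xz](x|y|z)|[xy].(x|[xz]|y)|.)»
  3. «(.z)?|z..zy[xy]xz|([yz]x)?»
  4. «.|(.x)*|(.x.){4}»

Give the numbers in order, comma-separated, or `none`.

4

1 → no match
2 → no match
3 → no match
4 → match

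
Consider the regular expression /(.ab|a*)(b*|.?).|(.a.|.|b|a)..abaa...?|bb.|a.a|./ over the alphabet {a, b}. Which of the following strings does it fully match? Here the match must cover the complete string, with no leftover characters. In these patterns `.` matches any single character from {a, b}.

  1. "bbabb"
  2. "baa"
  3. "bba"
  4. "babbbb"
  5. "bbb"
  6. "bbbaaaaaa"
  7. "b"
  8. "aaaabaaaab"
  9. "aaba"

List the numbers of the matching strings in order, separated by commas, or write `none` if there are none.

1 → no match
2 → no match
3 → match
4 → match
5 → match
6 → no match
7 → match
8 → match
9 → match

3, 4, 5, 7, 8, 9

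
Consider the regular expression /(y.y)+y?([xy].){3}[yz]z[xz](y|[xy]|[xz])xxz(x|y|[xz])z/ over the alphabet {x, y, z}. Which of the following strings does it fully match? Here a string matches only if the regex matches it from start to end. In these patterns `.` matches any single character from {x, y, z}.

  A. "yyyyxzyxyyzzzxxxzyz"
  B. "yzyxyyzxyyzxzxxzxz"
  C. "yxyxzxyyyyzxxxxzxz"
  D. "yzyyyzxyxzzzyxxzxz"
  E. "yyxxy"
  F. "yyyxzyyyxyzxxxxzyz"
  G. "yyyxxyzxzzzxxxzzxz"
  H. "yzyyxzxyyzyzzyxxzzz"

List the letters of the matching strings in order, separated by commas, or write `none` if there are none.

A, B, C, F, H

A → match
B → match
C → match
D → no match
E → no match — must end with "z"
F → match
G → no match
H → match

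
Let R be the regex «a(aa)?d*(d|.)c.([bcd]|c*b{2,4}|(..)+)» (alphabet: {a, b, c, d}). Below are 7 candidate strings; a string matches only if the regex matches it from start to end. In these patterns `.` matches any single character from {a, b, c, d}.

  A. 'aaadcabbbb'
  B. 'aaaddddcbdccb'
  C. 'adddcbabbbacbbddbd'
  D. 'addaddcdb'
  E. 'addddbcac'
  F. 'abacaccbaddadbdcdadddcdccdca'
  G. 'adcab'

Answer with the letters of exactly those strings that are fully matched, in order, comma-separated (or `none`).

A → match
B → match
C → match
D → no match
E → match
F → no match
G → match

A, B, C, E, G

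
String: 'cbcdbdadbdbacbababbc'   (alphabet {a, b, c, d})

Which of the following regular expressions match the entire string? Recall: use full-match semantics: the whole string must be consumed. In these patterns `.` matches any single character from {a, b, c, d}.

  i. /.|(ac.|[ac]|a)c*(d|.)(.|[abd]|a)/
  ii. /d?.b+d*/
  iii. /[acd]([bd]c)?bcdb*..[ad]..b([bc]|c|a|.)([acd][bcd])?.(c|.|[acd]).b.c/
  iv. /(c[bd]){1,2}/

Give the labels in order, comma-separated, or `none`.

i → no match
ii → no match
iii → match
iv → no match

iii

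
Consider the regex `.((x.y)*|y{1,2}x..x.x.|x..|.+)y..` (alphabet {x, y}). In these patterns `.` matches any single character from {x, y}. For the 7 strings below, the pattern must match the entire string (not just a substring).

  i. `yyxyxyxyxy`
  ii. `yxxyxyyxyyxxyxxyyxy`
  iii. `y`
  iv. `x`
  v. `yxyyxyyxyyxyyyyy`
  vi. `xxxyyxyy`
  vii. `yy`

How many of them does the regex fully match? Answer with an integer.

3

i → match
ii → match
iii → no match
iv → no match
v → match
vi → no match
vii → no match
Total matched: 3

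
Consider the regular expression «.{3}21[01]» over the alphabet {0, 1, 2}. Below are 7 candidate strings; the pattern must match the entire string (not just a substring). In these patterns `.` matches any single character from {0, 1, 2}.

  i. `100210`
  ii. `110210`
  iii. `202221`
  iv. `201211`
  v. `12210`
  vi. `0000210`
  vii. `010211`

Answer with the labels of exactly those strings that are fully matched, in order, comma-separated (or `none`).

i, ii, iv, vii

i. `100210` → match
ii. `110210` → match
iii. `202221` → no match
iv. `201211` → match
v. `12210` → no match
vi. `0000210` → no match
vii. `010211` → match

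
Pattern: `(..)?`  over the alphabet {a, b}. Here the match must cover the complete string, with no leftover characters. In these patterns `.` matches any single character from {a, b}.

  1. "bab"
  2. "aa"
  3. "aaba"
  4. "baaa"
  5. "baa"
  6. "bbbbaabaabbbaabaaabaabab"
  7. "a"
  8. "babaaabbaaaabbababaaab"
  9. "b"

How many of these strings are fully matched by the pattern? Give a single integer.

1

1 → no match
2 → match
3 → no match
4 → no match
5 → no match
6 → no match
7 → no match
8 → no match
9 → no match
Total matched: 1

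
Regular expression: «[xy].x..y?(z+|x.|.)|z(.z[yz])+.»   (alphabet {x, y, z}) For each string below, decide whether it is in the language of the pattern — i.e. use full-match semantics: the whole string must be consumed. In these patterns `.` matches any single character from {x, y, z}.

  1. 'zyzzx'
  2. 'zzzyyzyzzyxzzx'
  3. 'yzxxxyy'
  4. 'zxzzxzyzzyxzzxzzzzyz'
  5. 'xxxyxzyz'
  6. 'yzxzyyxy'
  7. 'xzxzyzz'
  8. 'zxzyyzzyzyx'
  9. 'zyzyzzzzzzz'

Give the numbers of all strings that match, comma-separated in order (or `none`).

1, 2, 3, 4, 6, 7, 8, 9

1 → match
2 → match
3 → match
4 → match
5 → no match
6 → match
7 → match
8 → match
9 → match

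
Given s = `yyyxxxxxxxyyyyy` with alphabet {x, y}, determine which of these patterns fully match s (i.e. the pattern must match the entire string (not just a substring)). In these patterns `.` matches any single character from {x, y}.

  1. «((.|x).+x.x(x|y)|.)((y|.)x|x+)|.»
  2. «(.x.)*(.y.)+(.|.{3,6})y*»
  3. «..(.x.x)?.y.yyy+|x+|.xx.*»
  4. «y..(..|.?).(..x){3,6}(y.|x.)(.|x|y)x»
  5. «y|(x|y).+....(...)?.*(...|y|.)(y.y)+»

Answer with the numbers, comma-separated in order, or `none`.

5

1 → no match
2 → no match
3 → no match
4 → no match — must end with `x`
5 → match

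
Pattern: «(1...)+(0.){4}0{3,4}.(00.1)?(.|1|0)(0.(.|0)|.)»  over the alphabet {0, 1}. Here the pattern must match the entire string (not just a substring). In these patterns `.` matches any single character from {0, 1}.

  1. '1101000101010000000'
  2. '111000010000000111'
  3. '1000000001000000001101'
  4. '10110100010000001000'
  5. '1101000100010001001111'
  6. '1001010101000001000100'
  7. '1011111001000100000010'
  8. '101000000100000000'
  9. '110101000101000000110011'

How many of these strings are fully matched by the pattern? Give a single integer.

9

1 → match
2 → match
3 → match
4 → match
5 → match
6 → match
7 → match
8 → match
9 → match
Total matched: 9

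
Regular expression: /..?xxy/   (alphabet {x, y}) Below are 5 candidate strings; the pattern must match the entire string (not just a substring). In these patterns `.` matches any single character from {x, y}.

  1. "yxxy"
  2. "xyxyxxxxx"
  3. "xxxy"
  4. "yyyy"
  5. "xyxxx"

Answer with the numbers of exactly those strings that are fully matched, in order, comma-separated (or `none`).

1, 3

1. "yxxy" → match
2. "xyxyxxxxx" → no match — must end with "xxy"
3. "xxxy" → match
4. "yyyy" → no match — must end with "xxy"
5. "xyxxx" → no match — must end with "xxy"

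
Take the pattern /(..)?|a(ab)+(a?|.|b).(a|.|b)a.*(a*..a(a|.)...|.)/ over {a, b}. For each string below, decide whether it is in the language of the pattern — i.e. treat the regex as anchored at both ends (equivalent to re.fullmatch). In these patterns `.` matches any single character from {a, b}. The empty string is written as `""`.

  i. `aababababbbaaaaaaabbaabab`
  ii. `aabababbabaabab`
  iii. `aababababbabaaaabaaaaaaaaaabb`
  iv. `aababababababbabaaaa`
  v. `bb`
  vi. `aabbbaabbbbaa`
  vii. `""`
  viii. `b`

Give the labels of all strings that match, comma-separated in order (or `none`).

i, ii, iii, iv, v, vi, vii

i → match
ii → match
iii → match
iv → match
v → match
vi → match
vii → match
viii → no match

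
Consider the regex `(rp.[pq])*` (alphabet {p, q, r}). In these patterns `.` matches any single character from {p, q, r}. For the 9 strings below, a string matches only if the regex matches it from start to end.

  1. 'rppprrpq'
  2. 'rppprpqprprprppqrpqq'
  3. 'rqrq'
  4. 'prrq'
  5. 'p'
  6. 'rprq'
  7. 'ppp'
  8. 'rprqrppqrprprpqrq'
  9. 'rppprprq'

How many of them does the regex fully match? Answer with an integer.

1 → no match
2 → match
3 → no match
4 → no match
5 → no match
6 → match
7 → no match
8 → no match
9 → match
Total matched: 3

3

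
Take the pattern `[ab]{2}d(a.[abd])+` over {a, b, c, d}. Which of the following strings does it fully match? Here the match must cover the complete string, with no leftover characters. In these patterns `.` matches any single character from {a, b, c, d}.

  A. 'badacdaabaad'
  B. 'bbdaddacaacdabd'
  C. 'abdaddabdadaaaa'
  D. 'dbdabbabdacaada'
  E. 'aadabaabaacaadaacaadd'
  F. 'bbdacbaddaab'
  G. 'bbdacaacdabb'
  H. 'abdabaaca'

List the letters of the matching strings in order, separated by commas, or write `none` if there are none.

A → match
B → match
C → match
D → no match
E → match
F → match
G → match
H → match

A, B, C, E, F, G, H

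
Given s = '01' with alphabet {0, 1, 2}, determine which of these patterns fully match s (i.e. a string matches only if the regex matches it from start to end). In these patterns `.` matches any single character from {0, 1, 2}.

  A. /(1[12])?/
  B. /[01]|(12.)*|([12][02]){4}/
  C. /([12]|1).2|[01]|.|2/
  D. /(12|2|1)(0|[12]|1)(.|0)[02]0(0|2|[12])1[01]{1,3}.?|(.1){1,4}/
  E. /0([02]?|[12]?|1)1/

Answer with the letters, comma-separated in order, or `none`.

A → no match
B → no match
C → no match
D → match
E → match

D, E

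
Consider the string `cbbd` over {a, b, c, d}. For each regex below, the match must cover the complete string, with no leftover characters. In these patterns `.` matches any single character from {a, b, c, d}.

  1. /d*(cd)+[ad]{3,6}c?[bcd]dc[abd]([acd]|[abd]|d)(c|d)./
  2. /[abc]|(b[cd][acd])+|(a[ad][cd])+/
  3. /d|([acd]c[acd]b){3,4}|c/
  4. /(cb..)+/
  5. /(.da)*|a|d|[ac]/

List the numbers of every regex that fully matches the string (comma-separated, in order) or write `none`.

1 → no match
2 → no match
3 → no match
4 → match
5 → no match

4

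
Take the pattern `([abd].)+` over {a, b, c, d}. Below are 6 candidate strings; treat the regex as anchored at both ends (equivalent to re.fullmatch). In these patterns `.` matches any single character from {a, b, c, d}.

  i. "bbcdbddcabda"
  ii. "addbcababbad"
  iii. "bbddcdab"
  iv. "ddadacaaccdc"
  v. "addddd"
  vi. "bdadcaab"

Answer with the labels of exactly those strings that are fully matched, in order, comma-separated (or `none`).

v

i. "bbcdbddcabda" → no match
ii. "addbcababbad" → no match
iii. "bbddcdab" → no match
iv. "ddadacaaccdc" → no match
v. "addddd" → match
vi. "bdadcaab" → no match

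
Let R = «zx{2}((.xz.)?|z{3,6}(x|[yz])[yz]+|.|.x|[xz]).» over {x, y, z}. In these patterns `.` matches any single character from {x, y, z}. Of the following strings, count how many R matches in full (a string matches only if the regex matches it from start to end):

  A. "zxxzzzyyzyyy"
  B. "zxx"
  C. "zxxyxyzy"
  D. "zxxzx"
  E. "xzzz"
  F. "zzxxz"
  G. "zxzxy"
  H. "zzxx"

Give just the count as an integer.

A → match
B → no match
C → no match
D → match
E → no match — must start with "zx"
F → no match — must start with "zx"
G → no match
H → no match — must start with "zx"
Total matched: 2

2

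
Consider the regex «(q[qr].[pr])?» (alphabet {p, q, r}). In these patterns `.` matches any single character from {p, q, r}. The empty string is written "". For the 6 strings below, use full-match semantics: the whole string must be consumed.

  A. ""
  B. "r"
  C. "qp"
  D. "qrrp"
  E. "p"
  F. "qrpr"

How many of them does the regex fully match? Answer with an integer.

A → match
B → no match
C → no match
D → match
E → no match
F → match
Total matched: 3

3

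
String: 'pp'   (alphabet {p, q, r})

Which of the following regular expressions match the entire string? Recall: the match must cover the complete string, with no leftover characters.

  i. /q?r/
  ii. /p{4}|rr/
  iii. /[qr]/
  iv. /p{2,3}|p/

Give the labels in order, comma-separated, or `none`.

iv

i → no match — must end with 'r'
ii → no match
iii → no match
iv → match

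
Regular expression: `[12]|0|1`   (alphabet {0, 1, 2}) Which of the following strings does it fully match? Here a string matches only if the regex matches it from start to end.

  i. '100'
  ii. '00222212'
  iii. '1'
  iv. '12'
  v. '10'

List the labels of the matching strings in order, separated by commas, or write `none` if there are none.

i → no match
ii → no match
iii → match
iv → no match
v → no match

iii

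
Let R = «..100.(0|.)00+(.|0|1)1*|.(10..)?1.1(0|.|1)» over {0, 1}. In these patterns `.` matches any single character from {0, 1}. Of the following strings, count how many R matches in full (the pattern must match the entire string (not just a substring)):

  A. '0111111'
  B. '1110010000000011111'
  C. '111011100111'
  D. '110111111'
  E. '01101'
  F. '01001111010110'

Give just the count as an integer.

2

A. '0111111' → no match
B → match
C. '111011100111' → no match
D. '110111111' → match
E. '01101' → no match
F → no match
Total matched: 2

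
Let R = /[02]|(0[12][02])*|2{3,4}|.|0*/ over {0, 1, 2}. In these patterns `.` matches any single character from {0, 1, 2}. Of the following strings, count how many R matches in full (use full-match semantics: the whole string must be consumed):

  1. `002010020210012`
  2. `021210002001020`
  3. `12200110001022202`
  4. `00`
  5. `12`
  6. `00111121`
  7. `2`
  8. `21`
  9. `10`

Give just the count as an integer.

2

1 → no match
2 → no match
3 → no match
4. `00` → match
5. `12` → no match
6. `00111121` → no match
7. `2` → match
8. `21` → no match
9. `10` → no match
Total matched: 2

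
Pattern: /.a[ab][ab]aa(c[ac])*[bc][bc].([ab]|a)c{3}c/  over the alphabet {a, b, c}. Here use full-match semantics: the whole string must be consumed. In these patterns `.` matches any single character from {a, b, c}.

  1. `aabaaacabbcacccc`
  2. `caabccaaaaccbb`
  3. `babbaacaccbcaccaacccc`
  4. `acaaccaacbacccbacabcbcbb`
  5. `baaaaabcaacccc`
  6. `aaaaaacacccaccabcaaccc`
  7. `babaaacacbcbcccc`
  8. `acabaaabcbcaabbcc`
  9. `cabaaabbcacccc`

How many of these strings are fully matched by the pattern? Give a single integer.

1 → match
2 → no match — must end with `cc`
3 → no match
4 → no match — must end with `cc`
5 → match
6 → no match
7 → match
8 → no match
9 → match
Total matched: 4

4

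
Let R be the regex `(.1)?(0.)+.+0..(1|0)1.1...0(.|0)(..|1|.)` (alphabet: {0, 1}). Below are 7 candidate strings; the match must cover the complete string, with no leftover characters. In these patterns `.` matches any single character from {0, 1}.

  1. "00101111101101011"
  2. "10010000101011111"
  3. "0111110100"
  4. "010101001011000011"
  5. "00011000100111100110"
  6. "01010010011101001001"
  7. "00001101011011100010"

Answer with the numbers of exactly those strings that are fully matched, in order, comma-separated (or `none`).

1 → no match
2 → no match
3. "0111110100" → no match
4 → match
5 → no match
6 → match
7 → match

4, 6, 7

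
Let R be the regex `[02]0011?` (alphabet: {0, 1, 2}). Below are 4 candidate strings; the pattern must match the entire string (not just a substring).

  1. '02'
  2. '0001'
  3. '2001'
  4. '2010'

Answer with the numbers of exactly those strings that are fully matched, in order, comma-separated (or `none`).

1 → no match
2 → match
3 → match
4 → no match

2, 3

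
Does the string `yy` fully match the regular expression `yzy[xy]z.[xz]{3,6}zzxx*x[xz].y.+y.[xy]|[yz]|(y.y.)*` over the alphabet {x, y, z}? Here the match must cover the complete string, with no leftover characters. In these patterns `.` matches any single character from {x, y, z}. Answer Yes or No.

No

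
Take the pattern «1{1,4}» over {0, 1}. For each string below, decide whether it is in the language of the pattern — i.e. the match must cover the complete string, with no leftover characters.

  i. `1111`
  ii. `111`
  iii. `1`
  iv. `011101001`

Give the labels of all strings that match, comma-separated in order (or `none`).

i → match
ii → match
iii → match
iv → no match — must start with `1`

i, ii, iii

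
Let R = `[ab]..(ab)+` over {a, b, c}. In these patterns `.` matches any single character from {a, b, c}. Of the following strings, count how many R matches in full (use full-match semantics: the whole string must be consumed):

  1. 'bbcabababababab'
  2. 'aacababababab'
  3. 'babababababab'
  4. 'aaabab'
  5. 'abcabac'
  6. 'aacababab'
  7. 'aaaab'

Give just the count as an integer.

1 → match
2 → match
3 → match
4 → no match
5 → no match — must end with 'ab'
6 → match
7 → match
Total matched: 5

5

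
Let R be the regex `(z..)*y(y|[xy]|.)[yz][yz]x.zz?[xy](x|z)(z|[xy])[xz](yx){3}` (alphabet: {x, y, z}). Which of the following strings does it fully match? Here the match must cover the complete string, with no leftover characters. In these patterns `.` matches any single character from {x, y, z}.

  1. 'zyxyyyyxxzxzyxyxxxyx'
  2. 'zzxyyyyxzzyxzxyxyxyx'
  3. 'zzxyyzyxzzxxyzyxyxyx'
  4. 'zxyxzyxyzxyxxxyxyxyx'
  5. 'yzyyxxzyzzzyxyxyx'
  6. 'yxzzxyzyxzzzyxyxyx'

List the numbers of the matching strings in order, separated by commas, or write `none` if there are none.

2, 3, 5

1 → no match
2 → match
3 → match
4 → no match
5 → match
6 → no match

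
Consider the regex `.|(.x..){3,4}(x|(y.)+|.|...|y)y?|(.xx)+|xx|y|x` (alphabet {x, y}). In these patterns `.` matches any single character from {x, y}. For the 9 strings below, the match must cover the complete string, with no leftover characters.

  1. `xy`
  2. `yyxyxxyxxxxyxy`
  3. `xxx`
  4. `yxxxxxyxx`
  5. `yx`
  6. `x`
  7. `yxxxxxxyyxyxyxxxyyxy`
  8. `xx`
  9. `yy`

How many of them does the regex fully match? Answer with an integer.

1 → no match
2 → no match
3 → match
4 → match
5 → no match
6 → match
7 → match
8 → match
9 → no match
Total matched: 5

5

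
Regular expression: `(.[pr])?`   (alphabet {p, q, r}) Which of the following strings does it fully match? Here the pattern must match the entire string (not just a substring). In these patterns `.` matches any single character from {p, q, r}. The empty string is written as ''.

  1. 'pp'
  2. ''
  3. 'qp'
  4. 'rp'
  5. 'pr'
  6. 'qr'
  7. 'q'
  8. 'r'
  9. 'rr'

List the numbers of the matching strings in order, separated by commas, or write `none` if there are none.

1, 2, 3, 4, 5, 6, 9

1 → match
2 → match
3 → match
4 → match
5 → match
6 → match
7 → no match
8 → no match
9 → match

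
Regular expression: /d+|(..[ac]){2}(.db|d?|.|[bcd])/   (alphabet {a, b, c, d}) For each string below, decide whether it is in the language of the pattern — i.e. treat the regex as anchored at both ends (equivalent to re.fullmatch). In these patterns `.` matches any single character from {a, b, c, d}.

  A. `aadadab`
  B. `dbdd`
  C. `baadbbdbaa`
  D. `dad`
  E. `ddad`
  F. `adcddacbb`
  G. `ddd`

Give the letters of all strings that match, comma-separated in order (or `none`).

A → no match
B → no match
C → no match
D → no match
E → no match
F → no match
G → match

G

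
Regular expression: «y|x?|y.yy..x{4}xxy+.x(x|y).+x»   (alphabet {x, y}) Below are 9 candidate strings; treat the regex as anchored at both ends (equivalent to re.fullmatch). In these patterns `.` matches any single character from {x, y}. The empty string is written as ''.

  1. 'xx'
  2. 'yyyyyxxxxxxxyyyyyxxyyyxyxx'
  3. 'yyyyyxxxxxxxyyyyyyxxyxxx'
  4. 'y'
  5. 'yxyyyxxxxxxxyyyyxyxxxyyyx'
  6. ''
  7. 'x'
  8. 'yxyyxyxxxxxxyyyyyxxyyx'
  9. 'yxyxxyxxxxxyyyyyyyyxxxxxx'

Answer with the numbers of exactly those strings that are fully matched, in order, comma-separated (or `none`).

2, 3, 4, 5, 6, 7, 8

1. 'xx' → no match
2 → match
3 → match
4. 'y' → match
5 → match
6. '' → match
7. 'x' → match
8 → match
9 → no match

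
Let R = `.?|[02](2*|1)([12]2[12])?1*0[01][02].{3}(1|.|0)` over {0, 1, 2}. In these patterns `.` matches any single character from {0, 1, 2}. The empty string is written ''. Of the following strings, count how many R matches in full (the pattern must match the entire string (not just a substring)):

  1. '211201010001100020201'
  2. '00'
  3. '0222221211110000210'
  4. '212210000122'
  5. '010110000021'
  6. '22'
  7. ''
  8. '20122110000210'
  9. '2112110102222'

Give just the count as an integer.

1 → no match
2. '00' → no match
3 → match
4. '212210000122' → match
5. '010110000021' → no match
6. '22' → no match
7. '' → match
8 → no match
9 → match
Total matched: 4

4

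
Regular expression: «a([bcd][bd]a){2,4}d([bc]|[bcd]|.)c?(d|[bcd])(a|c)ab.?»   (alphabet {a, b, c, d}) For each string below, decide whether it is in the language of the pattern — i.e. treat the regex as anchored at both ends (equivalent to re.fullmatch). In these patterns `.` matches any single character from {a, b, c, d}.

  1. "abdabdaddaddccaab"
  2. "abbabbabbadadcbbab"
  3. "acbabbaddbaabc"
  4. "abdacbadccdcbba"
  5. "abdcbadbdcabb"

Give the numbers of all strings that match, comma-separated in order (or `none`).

1, 3

1 → match
2 → no match
3 → match
4 → no match
5 → no match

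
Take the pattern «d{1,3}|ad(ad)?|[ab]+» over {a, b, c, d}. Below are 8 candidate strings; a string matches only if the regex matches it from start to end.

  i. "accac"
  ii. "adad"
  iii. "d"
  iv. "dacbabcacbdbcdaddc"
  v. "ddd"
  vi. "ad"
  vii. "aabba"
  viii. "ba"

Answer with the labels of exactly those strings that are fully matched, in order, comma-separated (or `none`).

i → no match
ii → match
iii → match
iv → no match
v → match
vi → match
vii → match
viii → match

ii, iii, v, vi, vii, viii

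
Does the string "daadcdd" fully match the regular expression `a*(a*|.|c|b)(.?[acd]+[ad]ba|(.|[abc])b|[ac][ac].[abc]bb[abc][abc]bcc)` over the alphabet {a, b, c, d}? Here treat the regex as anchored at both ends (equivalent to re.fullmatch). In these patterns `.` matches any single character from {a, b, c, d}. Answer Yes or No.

No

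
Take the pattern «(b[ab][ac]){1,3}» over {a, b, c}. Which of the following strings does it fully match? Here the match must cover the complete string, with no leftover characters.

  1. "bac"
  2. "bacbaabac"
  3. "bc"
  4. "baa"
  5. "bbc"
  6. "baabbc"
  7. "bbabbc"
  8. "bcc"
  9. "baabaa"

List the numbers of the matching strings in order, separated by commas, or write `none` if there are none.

1 → match
2 → match
3 → no match
4 → match
5 → match
6 → match
7 → match
8 → no match
9 → match

1, 2, 4, 5, 6, 7, 9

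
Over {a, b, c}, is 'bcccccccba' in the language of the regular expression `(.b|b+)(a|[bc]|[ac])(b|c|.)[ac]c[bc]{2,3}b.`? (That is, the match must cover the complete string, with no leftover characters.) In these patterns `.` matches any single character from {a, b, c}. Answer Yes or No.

Yes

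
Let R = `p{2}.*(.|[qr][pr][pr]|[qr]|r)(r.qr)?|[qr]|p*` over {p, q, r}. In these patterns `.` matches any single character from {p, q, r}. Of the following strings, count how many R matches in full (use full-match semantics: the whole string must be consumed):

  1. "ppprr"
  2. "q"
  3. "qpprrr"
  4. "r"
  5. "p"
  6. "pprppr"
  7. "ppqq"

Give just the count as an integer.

1 → match
2 → match
3 → no match
4 → match
5 → match
6 → match
7 → match
Total matched: 6

6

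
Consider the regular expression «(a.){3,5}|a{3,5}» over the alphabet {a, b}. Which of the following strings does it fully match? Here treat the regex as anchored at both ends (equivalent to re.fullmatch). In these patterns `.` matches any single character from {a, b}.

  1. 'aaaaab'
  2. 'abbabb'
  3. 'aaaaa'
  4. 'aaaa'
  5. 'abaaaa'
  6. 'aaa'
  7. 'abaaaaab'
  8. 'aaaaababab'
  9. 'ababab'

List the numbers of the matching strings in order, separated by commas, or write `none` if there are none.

1, 3, 4, 5, 6, 7, 8, 9

1. 'aaaaab' → match
2. 'abbabb' → no match
3. 'aaaaa' → match
4. 'aaaa' → match
5. 'abaaaa' → match
6. 'aaa' → match
7. 'abaaaaab' → match
8. 'aaaaababab' → match
9. 'ababab' → match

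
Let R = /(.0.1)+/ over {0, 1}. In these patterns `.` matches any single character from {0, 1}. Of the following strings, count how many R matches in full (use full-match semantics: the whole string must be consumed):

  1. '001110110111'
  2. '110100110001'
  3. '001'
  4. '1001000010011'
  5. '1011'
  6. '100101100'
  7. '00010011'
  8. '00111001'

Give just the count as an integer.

3

1 → no match
2 → no match
3 → no match
4 → no match
5 → match
6 → no match — must end with '1'
7 → match
8 → match
Total matched: 3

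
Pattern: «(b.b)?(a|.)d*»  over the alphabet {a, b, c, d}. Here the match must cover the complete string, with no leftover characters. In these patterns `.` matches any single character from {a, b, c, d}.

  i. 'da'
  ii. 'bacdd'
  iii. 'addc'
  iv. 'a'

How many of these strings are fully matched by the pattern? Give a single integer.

i → no match
ii → no match
iii → no match
iv → match
Total matched: 1

1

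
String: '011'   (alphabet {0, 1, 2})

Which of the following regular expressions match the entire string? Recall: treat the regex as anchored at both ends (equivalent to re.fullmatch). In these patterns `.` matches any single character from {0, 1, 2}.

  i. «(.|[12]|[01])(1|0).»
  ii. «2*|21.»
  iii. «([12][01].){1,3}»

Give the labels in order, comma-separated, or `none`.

i → match
ii → no match
iii → no match

i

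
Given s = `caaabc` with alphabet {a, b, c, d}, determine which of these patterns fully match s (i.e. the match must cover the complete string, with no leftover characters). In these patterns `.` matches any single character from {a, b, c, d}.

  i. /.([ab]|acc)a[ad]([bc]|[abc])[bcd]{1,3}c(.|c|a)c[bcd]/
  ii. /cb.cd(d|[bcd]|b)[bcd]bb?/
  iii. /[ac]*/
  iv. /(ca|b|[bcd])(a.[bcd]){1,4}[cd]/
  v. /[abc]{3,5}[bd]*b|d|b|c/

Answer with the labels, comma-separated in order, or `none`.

iv

i → no match
ii → no match — must start with `cb`
iii → no match
iv → match
v → no match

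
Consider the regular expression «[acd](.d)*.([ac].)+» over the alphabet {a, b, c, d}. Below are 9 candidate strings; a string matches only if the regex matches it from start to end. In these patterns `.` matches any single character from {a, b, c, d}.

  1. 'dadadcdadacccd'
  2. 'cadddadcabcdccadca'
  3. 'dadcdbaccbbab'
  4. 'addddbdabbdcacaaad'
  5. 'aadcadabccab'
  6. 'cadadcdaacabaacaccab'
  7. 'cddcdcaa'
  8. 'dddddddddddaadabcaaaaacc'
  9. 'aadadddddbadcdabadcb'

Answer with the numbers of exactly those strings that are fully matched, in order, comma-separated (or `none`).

1 → match
2 → match
3 → no match
4 → no match
5 → match
6 → match
7 → match
8 → match
9 → match

1, 2, 5, 6, 7, 8, 9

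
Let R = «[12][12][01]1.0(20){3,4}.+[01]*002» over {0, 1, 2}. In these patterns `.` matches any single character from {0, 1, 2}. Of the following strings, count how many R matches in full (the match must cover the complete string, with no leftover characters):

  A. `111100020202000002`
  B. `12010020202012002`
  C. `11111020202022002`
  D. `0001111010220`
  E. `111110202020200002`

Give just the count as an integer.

A → no match
B → match
C → match
D → no match — must end with `002`
E → match
Total matched: 3

3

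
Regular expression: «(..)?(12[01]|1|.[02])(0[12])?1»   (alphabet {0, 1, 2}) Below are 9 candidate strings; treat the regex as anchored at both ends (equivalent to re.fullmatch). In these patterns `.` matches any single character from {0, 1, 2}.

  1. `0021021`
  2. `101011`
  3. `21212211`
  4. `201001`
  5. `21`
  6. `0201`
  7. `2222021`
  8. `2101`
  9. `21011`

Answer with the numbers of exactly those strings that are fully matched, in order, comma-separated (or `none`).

1 → no match
2 → match
3 → no match
4 → no match
5 → no match
6 → no match
7 → match
8 → no match
9 → no match

2, 7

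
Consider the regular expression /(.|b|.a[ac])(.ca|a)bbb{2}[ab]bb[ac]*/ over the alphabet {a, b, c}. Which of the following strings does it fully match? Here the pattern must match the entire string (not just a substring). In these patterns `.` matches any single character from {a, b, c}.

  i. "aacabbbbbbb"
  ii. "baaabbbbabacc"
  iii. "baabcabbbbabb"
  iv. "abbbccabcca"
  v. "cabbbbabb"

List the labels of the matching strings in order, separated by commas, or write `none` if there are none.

i. "aacabbbbbbb" → match
ii → no match
iii → match
iv. "abbbccabcca" → no match
v. "cabbbbabb" → match

i, iii, v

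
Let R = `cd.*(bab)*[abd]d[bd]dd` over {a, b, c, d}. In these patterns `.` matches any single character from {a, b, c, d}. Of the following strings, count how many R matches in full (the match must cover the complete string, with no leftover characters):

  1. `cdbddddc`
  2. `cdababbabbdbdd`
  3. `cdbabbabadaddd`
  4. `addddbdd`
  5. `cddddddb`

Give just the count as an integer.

1

1 → no match — must end with `dd`
2 → match
3 → no match
4 → no match — must start with `cd`
5 → no match — must end with `dd`
Total matched: 1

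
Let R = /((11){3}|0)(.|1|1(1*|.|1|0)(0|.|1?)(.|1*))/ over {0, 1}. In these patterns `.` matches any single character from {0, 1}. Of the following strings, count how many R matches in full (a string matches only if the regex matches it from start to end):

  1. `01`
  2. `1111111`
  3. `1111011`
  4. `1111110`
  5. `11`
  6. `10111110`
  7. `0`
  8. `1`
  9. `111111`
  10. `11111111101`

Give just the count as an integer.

4

1. `01` → match
2. `1111111` → match
3. `1111011` → no match
4. `1111110` → match
5. `11` → no match
6. `10111110` → no match
7. `0` → no match
8. `1` → no match
9. `111111` → no match
10. `11111111101` → match
Total matched: 4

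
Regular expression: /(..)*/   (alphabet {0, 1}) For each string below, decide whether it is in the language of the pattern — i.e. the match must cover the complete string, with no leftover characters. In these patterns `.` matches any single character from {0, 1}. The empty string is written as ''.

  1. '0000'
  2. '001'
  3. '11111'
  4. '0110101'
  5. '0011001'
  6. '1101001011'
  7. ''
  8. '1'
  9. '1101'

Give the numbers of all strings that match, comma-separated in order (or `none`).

1. '0000' → match
2. '001' → no match
3. '11111' → no match
4. '0110101' → no match
5. '0011001' → no match
6. '1101001011' → match
7. '' → match
8. '1' → no match
9. '1101' → match

1, 6, 7, 9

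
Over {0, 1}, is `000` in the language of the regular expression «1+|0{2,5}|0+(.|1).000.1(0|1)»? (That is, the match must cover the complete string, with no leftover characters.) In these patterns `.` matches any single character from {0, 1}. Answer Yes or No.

Yes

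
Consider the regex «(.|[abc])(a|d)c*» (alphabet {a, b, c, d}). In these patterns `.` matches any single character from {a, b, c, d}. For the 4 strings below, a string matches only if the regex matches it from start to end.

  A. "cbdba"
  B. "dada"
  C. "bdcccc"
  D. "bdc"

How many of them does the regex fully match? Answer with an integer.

2

A → no match
B → no match
C → match
D → match
Total matched: 2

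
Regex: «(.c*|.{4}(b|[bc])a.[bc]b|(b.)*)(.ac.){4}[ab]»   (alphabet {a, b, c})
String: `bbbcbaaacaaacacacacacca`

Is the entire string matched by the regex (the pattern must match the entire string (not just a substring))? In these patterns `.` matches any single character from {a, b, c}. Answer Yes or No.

Yes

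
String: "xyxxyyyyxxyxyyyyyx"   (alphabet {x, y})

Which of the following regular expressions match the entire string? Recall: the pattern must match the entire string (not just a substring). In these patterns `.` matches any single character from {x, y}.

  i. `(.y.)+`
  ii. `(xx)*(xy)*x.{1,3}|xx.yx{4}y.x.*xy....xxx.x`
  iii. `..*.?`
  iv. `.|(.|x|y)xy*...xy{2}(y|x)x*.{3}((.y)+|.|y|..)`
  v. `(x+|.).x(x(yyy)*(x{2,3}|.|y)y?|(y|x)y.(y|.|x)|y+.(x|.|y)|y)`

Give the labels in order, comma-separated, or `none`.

i, iii

i → match
ii → no match
iii → match
iv → no match
v → no match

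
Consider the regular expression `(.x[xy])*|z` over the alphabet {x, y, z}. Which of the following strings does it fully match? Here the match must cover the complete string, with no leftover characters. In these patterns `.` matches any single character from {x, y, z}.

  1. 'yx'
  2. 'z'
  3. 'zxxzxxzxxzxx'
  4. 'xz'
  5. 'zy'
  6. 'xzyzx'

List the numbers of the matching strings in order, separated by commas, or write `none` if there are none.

2, 3

1 → no match
2 → match
3 → match
4 → no match
5 → no match
6 → no match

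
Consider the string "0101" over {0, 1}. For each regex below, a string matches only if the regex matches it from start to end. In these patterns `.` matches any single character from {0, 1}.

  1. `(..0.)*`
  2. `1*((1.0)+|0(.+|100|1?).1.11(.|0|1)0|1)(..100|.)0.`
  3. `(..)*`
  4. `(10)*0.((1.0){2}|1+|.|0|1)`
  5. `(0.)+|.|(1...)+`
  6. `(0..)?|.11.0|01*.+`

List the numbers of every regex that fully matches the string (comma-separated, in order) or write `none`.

1 → match
2 → no match
3 → match
4 → no match
5 → match
6 → match

1, 3, 5, 6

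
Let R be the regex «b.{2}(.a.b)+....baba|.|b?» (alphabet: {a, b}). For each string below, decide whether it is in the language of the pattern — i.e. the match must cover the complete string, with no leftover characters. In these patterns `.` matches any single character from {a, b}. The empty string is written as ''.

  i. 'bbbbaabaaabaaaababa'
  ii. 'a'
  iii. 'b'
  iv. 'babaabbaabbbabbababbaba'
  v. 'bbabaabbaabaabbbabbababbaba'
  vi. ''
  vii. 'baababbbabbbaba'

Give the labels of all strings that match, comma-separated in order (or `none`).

i, ii, iii, iv, v, vi, vii

i → match
ii → match
iii → match
iv → match
v → match
vi → match
vii → match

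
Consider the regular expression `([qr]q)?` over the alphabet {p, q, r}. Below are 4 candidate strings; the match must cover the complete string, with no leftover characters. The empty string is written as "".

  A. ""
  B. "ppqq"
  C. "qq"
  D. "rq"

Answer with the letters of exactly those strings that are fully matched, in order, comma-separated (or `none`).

A, C, D

A → match
B → no match
C → match
D → match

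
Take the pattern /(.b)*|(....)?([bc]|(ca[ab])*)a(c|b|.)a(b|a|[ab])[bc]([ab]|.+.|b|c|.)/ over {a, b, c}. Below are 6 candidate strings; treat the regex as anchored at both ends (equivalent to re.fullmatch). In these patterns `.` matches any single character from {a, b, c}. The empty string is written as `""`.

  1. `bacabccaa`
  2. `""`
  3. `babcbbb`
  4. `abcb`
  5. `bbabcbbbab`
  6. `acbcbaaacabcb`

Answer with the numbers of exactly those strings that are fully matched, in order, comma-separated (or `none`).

1, 2, 4, 5

1. `bacabccaa` → match
2. `""` → match
3. `babcbbb` → no match
4. `abcb` → match
5. `bbabcbbbab` → match
6 → no match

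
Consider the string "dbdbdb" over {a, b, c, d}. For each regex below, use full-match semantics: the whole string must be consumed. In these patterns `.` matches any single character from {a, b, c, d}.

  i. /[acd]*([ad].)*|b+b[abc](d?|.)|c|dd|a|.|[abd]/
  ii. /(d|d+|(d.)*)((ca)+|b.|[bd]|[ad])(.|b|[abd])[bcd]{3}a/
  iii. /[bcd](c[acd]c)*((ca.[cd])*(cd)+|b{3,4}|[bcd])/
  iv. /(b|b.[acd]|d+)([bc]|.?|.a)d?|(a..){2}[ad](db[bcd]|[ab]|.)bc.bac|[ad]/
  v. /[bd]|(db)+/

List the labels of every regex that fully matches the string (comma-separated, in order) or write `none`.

i, v

i → match
ii → no match — must end with "a"
iii → no match
iv → no match
v → match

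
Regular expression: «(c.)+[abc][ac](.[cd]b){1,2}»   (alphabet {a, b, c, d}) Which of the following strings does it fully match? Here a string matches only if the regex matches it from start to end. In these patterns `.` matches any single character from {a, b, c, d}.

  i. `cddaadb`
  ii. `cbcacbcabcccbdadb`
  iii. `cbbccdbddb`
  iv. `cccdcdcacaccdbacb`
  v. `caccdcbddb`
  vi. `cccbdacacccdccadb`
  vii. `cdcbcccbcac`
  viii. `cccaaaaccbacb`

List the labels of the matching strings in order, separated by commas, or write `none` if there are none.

i → no match
ii → no match
iii → match
iv → no match
v → match
vi → no match
vii → no match — must end with `b`
viii → no match

iii, v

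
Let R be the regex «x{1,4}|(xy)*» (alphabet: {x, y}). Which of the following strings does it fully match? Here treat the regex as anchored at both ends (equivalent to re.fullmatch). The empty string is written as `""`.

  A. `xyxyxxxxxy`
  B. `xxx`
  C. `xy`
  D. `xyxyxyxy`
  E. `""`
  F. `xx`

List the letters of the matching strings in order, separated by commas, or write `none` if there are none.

B, C, D, E, F

A. `xyxyxxxxxy` → no match
B. `xxx` → match
C. `xy` → match
D. `xyxyxyxy` → match
E. `""` → match
F. `xx` → match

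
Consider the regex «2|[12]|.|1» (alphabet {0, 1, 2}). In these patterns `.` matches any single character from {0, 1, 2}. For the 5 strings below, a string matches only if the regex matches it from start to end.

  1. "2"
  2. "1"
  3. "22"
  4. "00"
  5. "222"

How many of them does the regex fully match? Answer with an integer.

1 → match
2 → match
3 → no match
4 → no match
5 → no match
Total matched: 2

2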